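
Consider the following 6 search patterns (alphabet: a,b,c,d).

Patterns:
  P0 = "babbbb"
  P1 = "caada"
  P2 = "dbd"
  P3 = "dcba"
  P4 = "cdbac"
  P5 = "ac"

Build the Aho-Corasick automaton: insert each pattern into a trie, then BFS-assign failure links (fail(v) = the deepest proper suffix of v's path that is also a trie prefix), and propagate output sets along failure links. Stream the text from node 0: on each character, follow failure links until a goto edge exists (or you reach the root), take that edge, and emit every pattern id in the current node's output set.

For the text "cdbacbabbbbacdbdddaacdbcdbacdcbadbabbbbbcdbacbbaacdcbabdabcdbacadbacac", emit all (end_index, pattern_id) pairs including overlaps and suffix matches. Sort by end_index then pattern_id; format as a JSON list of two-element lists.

Build automaton:
Trie nodes:
  0='ε' goto a→22 b→1 c→7 d→12
  1='b' goto a→2
  2='ba' goto b→3
  3='bab' goto b→4
  4='babb' goto b→5
  5='babbb' goto b→6
  6='babbbb' goto ·  ←P0
  7='c' goto a→8 d→18
  8='ca' goto a→9
  9='caa' goto d→10
  10='caad' goto a→11
  11='caada' goto ·  ←P1
  12='d' goto b→13 c→15
  13='db' goto d→14
  14='dbd' goto ·  ←P2
  15='dc' goto b→16
  16='dcb' goto a→17
  17='dcba' goto ·  ←P3
  18='cd' goto b→19
  19='cdb' goto a→20
  20='cdba' goto c→21
  21='cdbac' goto ·  ←P4
  22='a' goto c→23
  23='ac' goto ·  ←P5

Failure links (BFS by depth):
  fail(1) 'b': from fail(0)=0 chase 'b': 0 ⇒ 0;  out=∅∪out(0)=∅
  fail(7) 'c': from fail(0)=0 chase 'c': 0 ⇒ 0;  out=∅∪out(0)=∅
  fail(12) 'd': from fail(0)=0 chase 'd': 0 ⇒ 0;  out=∅∪out(0)=∅
  fail(22) 'a': from fail(0)=0 chase 'a': 0 ⇒ 0;  out=∅∪out(0)=∅
  fail(2) 'ba': from fail(1)=0 chase 'a': 0 ⇒ 22;  out=∅∪out(22)=∅
  fail(8) 'ca': from fail(7)=0 chase 'a': 0 ⇒ 22;  out=∅∪out(22)=∅
  fail(13) 'db': from fail(12)=0 chase 'b': 0 ⇒ 1;  out=∅∪out(1)=∅
  fail(15) 'dc': from fail(12)=0 chase 'c': 0 ⇒ 7;  out=∅∪out(7)=∅
  fail(18) 'cd': from fail(7)=0 chase 'd': 0 ⇒ 12;  out=∅∪out(12)=∅
  fail(23) 'ac': from fail(22)=0 chase 'c': 0 ⇒ 7;  out={5}∪out(7)={5}
  fail(3) 'bab': from fail(2)=22 chase 'b': 22→0 ⇒ 1;  out=∅∪out(1)=∅
  fail(9) 'caa': from fail(8)=22 chase 'a': 22→0 ⇒ 22;  out=∅∪out(22)=∅
  fail(14) 'dbd': from fail(13)=1 chase 'd': 1→0 ⇒ 12;  out={2}∪out(12)={2}
  fail(16) 'dcb': from fail(15)=7 chase 'b': 7→0 ⇒ 1;  out=∅∪out(1)=∅
  fail(19) 'cdb': from fail(18)=12 chase 'b': 12 ⇒ 13;  out=∅∪out(13)=∅
  fail(4) 'babb': from fail(3)=1 chase 'b': 1→0 ⇒ 1;  out=∅∪out(1)=∅
  fail(10) 'caad': from fail(9)=22 chase 'd': 22→0 ⇒ 12;  out=∅∪out(12)=∅
  fail(17) 'dcba': from fail(16)=1 chase 'a': 1 ⇒ 2;  out={3}∪out(2)={3}
  fail(20) 'cdba': from fail(19)=13 chase 'a': 13→1 ⇒ 2;  out=∅∪out(2)=∅
  fail(5) 'babbb': from fail(4)=1 chase 'b': 1→0 ⇒ 1;  out=∅∪out(1)=∅
  fail(11) 'caada': from fail(10)=12 chase 'a': 12→0 ⇒ 22;  out={1}∪out(22)={1}
  fail(21) 'cdbac': from fail(20)=2 chase 'c': 2→22 ⇒ 23;  out={4}∪out(23)={4,5}
  fail(6) 'babbbb': from fail(5)=1 chase 'b': 1→0 ⇒ 1;  out={0}∪out(1)={0}

Scan:
i=0 'c': node 0→7
i=1 'd': node 7→18
i=2 'b': node 18→19
i=3 'a': node 19→20
i=4 'c': node 20→21  emit P4@[0:4],P5@[3:4]
i=5 'b': node 21→1 (fail-walked)
i=6 'a': node 1→2
i=7 'b': node 2→3
i=8 'b': node 3→4
i=9 'b': node 4→5
i=10 'b': node 5→6  emit P0@[5:10]
i=11 'a': node 6→2 (fail-walked)
i=12 'c': node 2→23 (fail-walked)  emit P5@[11:12]
i=13 'd': node 23→18 (fail-walked)
i=14 'b': node 18→19
i=15 'd': node 19→14 (fail-walked)  emit P2@[13:15]
i=16 'd': node 14→12 (fail-walked)
i=17 'd': node 12→12 (fail-walked)
i=18 'a': node 12→22 (fail-walked)
i=19 'a': node 22→22 (fail-walked)
i=20 'c': node 22→23  emit P5@[19:20]
i=21 'd': node 23→18 (fail-walked)
i=22 'b': node 18→19
i=23 'c': node 19→7 (fail-walked)
i=24 'd': node 7→18
i=25 'b': node 18→19
i=26 'a': node 19→20
i=27 'c': node 20→21  emit P4@[23:27],P5@[26:27]
i=28 'd': node 21→18 (fail-walked)
i=29 'c': node 18→15 (fail-walked)
i=30 'b': node 15→16
i=31 'a': node 16→17  emit P3@[28:31]
i=32 'd': node 17→12 (fail-walked)
i=33 'b': node 12→13
i=34 'a': node 13→2 (fail-walked)
i=35 'b': node 2→3
i=36 'b': node 3→4
i=37 'b': node 4→5
i=38 'b': node 5→6  emit P0@[33:38]
i=39 'b': node 6→1 (fail-walked)
i=40 'c': node 1→7 (fail-walked)
i=41 'd': node 7→18
i=42 'b': node 18→19
i=43 'a': node 19→20
i=44 'c': node 20→21  emit P4@[40:44],P5@[43:44]
i=45 'b': node 21→1 (fail-walked)
i=46 'b': node 1→1 (fail-walked)
i=47 'a': node 1→2
i=48 'a': node 2→22 (fail-walked)
i=49 'c': node 22→23  emit P5@[48:49]
i=50 'd': node 23→18 (fail-walked)
i=51 'c': node 18→15 (fail-walked)
i=52 'b': node 15→16
i=53 'a': node 16→17  emit P3@[50:53]
i=54 'b': node 17→3 (fail-walked)
i=55 'd': node 3→12 (fail-walked)
i=56 'a': node 12→22 (fail-walked)
i=57 'b': node 22→1 (fail-walked)
i=58 'c': node 1→7 (fail-walked)
i=59 'd': node 7→18
i=60 'b': node 18→19
i=61 'a': node 19→20
i=62 'c': node 20→21  emit P4@[58:62],P5@[61:62]
i=63 'a': node 21→8 (fail-walked)
i=64 'd': node 8→12 (fail-walked)
i=65 'b': node 12→13
i=66 'a': node 13→2 (fail-walked)
i=67 'c': node 2→23 (fail-walked)  emit P5@[66:67]
i=68 'a': node 23→8 (fail-walked)
i=69 'c': node 8→23 (fail-walked)  emit P5@[68:69]

All matches (sorted): [[4,4],[4,5],[10,0],[12,5],[15,2],[20,5],[27,4],[27,5],[31,3],[38,0],[44,4],[44,5],[49,5],[53,3],[62,4],[62,5],[67,5],[69,5]]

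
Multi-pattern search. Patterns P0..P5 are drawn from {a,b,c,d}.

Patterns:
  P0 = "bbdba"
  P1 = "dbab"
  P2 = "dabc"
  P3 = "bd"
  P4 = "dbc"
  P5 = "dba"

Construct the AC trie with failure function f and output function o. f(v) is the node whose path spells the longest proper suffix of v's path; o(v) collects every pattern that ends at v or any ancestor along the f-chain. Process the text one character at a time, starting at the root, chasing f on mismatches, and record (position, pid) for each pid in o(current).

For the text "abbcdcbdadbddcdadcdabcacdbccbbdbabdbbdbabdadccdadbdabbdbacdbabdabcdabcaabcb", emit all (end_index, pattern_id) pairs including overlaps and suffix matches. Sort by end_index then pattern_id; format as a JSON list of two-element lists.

Build automaton:
Trie nodes:
  n0 'ε': b→1 d→6
  n1 'b': b→2 d→13
  n2 'bb': d→3
  n3 'bbd': b→4
  n4 'bbdb': a→5
  n5 'bbdba': ·  [P0 ends]
  n6 'd': a→10 b→7
  n7 'db': a→8 c→14
  n8 'dba': b→9  [P5 ends]
  n9 'dbab': ·  [P1 ends]
  n10 'da': b→11
  n11 'dab': c→12
  n12 'dabc': ·  [P2 ends]
  n13 'bd': ·  [P3 ends]
  n14 'dbc': ·  [P4 ends]

BFS fail/out derivation:
  fail(1) 'b': from fail(0)=0 chase 'b': 0 ⇒ 0;  out=∅∪out(0)=∅
  fail(6) 'd': from fail(0)=0 chase 'd': 0 ⇒ 0;  out=∅∪out(0)=∅
  fail(2) 'bb': from fail(1)=0 chase 'b': 0 ⇒ 1;  out=∅∪out(1)=∅
  fail(7) 'db': from fail(6)=0 chase 'b': 0 ⇒ 1;  out=∅∪out(1)=∅
  fail(10) 'da': from fail(6)=0 chase 'a': 0 ⇒ 0;  out=∅∪out(0)=∅
  fail(13) 'bd': from fail(1)=0 chase 'd': 0 ⇒ 6;  out={3}∪out(6)={3}
  fail(3) 'bbd': from fail(2)=1 chase 'd': 1 ⇒ 13;  out=∅∪out(13)={3}
  fail(8) 'dba': from fail(7)=1 chase 'a': 1→0 ⇒ 0;  out={5}∪out(0)={5}
  fail(11) 'dab': from fail(10)=0 chase 'b': 0 ⇒ 1;  out=∅∪out(1)=∅
  fail(14) 'dbc': from fail(7)=1 chase 'c': 1→0 ⇒ 0;  out={4}∪out(0)={4}
  fail(4) 'bbdb': from fail(3)=13 chase 'b': 13→6 ⇒ 7;  out=∅∪out(7)=∅
  fail(9) 'dbab': from fail(8)=0 chase 'b': 0 ⇒ 1;  out={1}∪out(1)={1}
  fail(12) 'dabc': from fail(11)=1 chase 'c': 1→0 ⇒ 0;  out={2}∪out(0)={2}
  fail(5) 'bbdba': from fail(4)=7 chase 'a': 7 ⇒ 8;  out={0}∪out(8)={0,5}

Run:
pos 0 'a': at 0
pos 1 'b': at 1
pos 2 'b': at 2
pos 3 'c': at 0 (fail-walked)
pos 4 'd': at 6
pos 5 'c': at 0 (fail-walked)
pos 6 'b': at 1
pos 7 'd': at 13  emit P3@[6:7]
pos 8 'a': at 10 (fail-walked)
pos 9 'd': at 6 (fail-walked)
pos 10 'b': at 7
pos 11 'd': at 13 (fail-walked)  emit P3@[10:11]
pos 12 'd': at 6 (fail-walked)
pos 13 'c': at 0 (fail-walked)
pos 14 'd': at 6
pos 15 'a': at 10
pos 16 'd': at 6 (fail-walked)
pos 17 'c': at 0 (fail-walked)
pos 18 'd': at 6
pos 19 'a': at 10
pos 20 'b': at 11
pos 21 'c': at 12  emit P2@[18:21]
pos 22 'a': at 0 (fail-walked)
pos 23 'c': at 0
pos 24 'd': at 6
pos 25 'b': at 7
pos 26 'c': at 14  emit P4@[24:26]
pos 27 'c': at 0 (fail-walked)
pos 28 'b': at 1
pos 29 'b': at 2
pos 30 'd': at 3  emit P3@[29:30]
pos 31 'b': at 4
pos 32 'a': at 5  emit P0@[28:32],P5@[30:32]
pos 33 'b': at 9 (fail-walked)  emit P1@[30:33]
pos 34 'd': at 13 (fail-walked)  emit P3@[33:34]
pos 35 'b': at 7 (fail-walked)
pos 36 'b': at 2 (fail-walked)
pos 37 'd': at 3  emit P3@[36:37]
pos 38 'b': at 4
pos 39 'a': at 5  emit P0@[35:39],P5@[37:39]
pos 40 'b': at 9 (fail-walked)  emit P1@[37:40]
pos 41 'd': at 13 (fail-walked)  emit P3@[40:41]
pos 42 'a': at 10 (fail-walked)
pos 43 'd': at 6 (fail-walked)
pos 44 'c': at 0 (fail-walked)
pos 45 'c': at 0
pos 46 'd': at 6
pos 47 'a': at 10
pos 48 'd': at 6 (fail-walked)
pos 49 'b': at 7
pos 50 'd': at 13 (fail-walked)  emit P3@[49:50]
pos 51 'a': at 10 (fail-walked)
pos 52 'b': at 11
pos 53 'b': at 2 (fail-walked)
pos 54 'd': at 3  emit P3@[53:54]
pos 55 'b': at 4
pos 56 'a': at 5  emit P0@[52:56],P5@[54:56]
pos 57 'c': at 0 (fail-walked)
pos 58 'd': at 6
pos 59 'b': at 7
pos 60 'a': at 8  emit P5@[58:60]
pos 61 'b': at 9  emit P1@[58:61]
pos 62 'd': at 13 (fail-walked)  emit P3@[61:62]
pos 63 'a': at 10 (fail-walked)
pos 64 'b': at 11
pos 65 'c': at 12  emit P2@[62:65]
pos 66 'd': at 6 (fail-walked)
pos 67 'a': at 10
pos 68 'b': at 11
pos 69 'c': at 12  emit P2@[66:69]
pos 70 'a': at 0 (fail-walked)
pos 71 'a': at 0
pos 72 'b': at 1
pos 73 'c': at 0 (fail-walked)
pos 74 'b': at 1

All matches (sorted): [[7,3],[11,3],[21,2],[26,4],[30,3],[32,0],[32,5],[33,1],[34,3],[37,3],[39,0],[39,5],[40,1],[41,3],[50,3],[54,3],[56,0],[56,5],[60,5],[61,1],[62,3],[65,2],[69,2]]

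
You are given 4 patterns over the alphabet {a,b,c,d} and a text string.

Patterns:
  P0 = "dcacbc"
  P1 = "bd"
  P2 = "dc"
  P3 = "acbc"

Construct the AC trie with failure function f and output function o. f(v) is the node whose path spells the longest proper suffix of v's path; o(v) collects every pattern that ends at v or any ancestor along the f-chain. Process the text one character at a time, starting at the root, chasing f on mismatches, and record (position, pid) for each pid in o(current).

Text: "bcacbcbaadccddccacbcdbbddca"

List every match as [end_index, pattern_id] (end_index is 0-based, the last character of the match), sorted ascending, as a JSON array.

Build:
Trie (insert patterns):
  0='ε' goto a→9 b→7 d→1
  1='d' goto c→2
  2='dc' goto a→3  ←P2
  3='dca' goto c→4
  4='dcac' goto b→5
  5='dcacb' goto c→6
  6='dcacbc' goto ·  ←P0
  7='b' goto d→8
  8='bd' goto ·  ←P1
  9='a' goto c→10
  10='ac' goto b→11
  11='acb' goto c→12
  12='acbc' goto ·  ←P3

BFS fail/out derivation:
  fail(1) 'd': from fail(0)=0 chase 'd': 0 ⇒ 0;  out=∅∪out(0)=∅
  fail(7) 'b': from fail(0)=0 chase 'b': 0 ⇒ 0;  out=∅∪out(0)=∅
  fail(9) 'a': from fail(0)=0 chase 'a': 0 ⇒ 0;  out=∅∪out(0)=∅
  fail(2) 'dc': from fail(1)=0 chase 'c': 0 ⇒ 0;  out={2}∪out(0)={2}
  fail(8) 'bd': from fail(7)=0 chase 'd': 0 ⇒ 1;  out={1}∪out(1)={1}
  fail(10) 'ac': from fail(9)=0 chase 'c': 0 ⇒ 0;  out=∅∪out(0)=∅
  fail(3) 'dca': from fail(2)=0 chase 'a': 0 ⇒ 9;  out=∅∪out(9)=∅
  fail(11) 'acb': from fail(10)=0 chase 'b': 0 ⇒ 7;  out=∅∪out(7)=∅
  fail(4) 'dcac': from fail(3)=9 chase 'c': 9 ⇒ 10;  out=∅∪out(10)=∅
  fail(12) 'acbc': from fail(11)=7 chase 'c': 7→0 ⇒ 0;  out={3}∪out(0)={3}
  fail(5) 'dcacb': from fail(4)=10 chase 'b': 10 ⇒ 11;  out=∅∪out(11)=∅
  fail(6) 'dcacbc': from fail(5)=11 chase 'c': 11 ⇒ 12;  out={0}∪out(12)={0,3}

Text stream:
[0] read 'b'  n0⇒n7
[1] read 'c'  n7⇒n0 (fail-walked)
[2] read 'a'  n0⇒n9
[3] read 'c'  n9⇒n10
[4] read 'b'  n10⇒n11
[5] read 'c'  n11⇒n12  ** P3@[2:5]
[6] read 'b'  n12⇒n7 (fail-walked)
[7] read 'a'  n7⇒n9 (fail-walked)
[8] read 'a'  n9⇒n9 (fail-walked)
[9] read 'd'  n9⇒n1 (fail-walked)
[10] read 'c'  n1⇒n2  ** P2@[9:10]
[11] read 'c'  n2⇒n0 (fail-walked)
[12] read 'd'  n0⇒n1
[13] read 'd'  n1⇒n1 (fail-walked)
[14] read 'c'  n1⇒n2  ** P2@[13:14]
[15] read 'c'  n2⇒n0 (fail-walked)
[16] read 'a'  n0⇒n9
[17] read 'c'  n9⇒n10
[18] read 'b'  n10⇒n11
[19] read 'c'  n11⇒n12  ** P3@[16:19]
[20] read 'd'  n12⇒n1 (fail-walked)
[21] read 'b'  n1⇒n7 (fail-walked)
[22] read 'b'  n7⇒n7 (fail-walked)
[23] read 'd'  n7⇒n8  ** P1@[22:23]
[24] read 'd'  n8⇒n1 (fail-walked)
[25] read 'c'  n1⇒n2  ** P2@[24:25]
[26] read 'a'  n2⇒n3

All matches (sorted): [[5,3],[10,2],[14,2],[19,3],[23,1],[25,2]]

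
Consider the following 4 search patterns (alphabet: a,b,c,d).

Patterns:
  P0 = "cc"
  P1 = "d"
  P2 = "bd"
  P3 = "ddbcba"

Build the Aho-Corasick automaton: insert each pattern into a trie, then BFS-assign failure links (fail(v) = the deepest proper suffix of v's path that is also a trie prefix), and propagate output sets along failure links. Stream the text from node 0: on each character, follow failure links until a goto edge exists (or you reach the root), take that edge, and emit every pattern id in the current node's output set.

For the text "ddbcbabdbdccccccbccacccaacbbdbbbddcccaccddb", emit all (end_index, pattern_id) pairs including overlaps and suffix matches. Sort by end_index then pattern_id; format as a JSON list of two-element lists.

Construct AC machine:
Trie nodes:
  n0 'ε': b→4 c→1 d→3
  n1 'c': c→2
  n2 'cc': ·  ←P0
  n3 'd': d→6  ←P1
  n4 'b': d→5
  n5 'bd': ·  ←P2
  n6 'dd': b→7
  n7 'ddb': c→8
  n8 'ddbc': b→9
  n9 'ddbcb': a→10
  n10 'ddbcba': ·  ←P3

Failure links (BFS by depth):
  n1('c'): parent n0 fail=0; on 'c' 0 → fail=0;  out ∅∪∅=∅
  n3('d'): parent n0 fail=0; on 'd' 0 → fail=0;  out {1}∪∅={1}
  n4('b'): parent n0 fail=0; on 'b' 0 → fail=0;  out ∅∪∅=∅
  n2('cc'): parent n1 fail=0; on 'c' 0 → fail=1;  out {0}∪∅={0}
  n5('bd'): parent n4 fail=0; on 'd' 0 → fail=3;  out {2}∪{1}={1,2}
  n6('dd'): parent n3 fail=0; on 'd' 0 → fail=3;  out ∅∪{1}={1}
  n7('ddb'): parent n6 fail=3; on 'b' 3→0 → fail=4;  out ∅∪∅=∅
  n8('ddbc'): parent n7 fail=4; on 'c' 4→0 → fail=1;  out ∅∪∅=∅
  n9('ddbcb'): parent n8 fail=1; on 'b' 1→0 → fail=4;  out ∅∪∅=∅
  n10('ddbcba'): parent n9 fail=4; on 'a' 4→0 → fail=0;  out {3}∪∅={3}

Scan:
i=0 'd': node 0→3  ** P1@[0:0]
i=1 'd': node 3→6  ** P1@[1:1]
i=2 'b': node 6→7
i=3 'c': node 7→8
i=4 'b': node 8→9
i=5 'a': node 9→10  ** P3@[0:5]
i=6 'b': node 10→4 (fail-walked)
i=7 'd': node 4→5  ** P1@[7:7],P2@[6:7]
i=8 'b': node 5→4 (fail-walked)
i=9 'd': node 4→5  ** P1@[9:9],P2@[8:9]
i=10 'c': node 5→1 (fail-walked)
i=11 'c': node 1→2  ** P0@[10:11]
i=12 'c': node 2→2 (fail-walked)  ** P0@[11:12]
i=13 'c': node 2→2 (fail-walked)  ** P0@[12:13]
i=14 'c': node 2→2 (fail-walked)  ** P0@[13:14]
i=15 'c': node 2→2 (fail-walked)  ** P0@[14:15]
i=16 'b': node 2→4 (fail-walked)
i=17 'c': node 4→1 (fail-walked)
i=18 'c': node 1→2  ** P0@[17:18]
i=19 'a': node 2→0 (fail-walked)
i=20 'c': node 0→1
i=21 'c': node 1→2  ** P0@[20:21]
i=22 'c': node 2→2 (fail-walked)  ** P0@[21:22]
i=23 'a': node 2→0 (fail-walked)
i=24 'a': node 0→0
i=25 'c': node 0→1
i=26 'b': node 1→4 (fail-walked)
i=27 'b': node 4→4 (fail-walked)
i=28 'd': node 4→5  ** P1@[28:28],P2@[27:28]
i=29 'b': node 5→4 (fail-walked)
i=30 'b': node 4→4 (fail-walked)
i=31 'b': node 4→4 (fail-walked)
i=32 'd': node 4→5  ** P1@[32:32],P2@[31:32]
i=33 'd': node 5→6 (fail-walked)  ** P1@[33:33]
i=34 'c': node 6→1 (fail-walked)
i=35 'c': node 1→2  ** P0@[34:35]
i=36 'c': node 2→2 (fail-walked)  ** P0@[35:36]
i=37 'a': node 2→0 (fail-walked)
i=38 'c': node 0→1
i=39 'c': node 1→2  ** P0@[38:39]
i=40 'd': node 2→3 (fail-walked)  ** P1@[40:40]
i=41 'd': node 3→6  ** P1@[41:41]
i=42 'b': node 6→7

Result: [[0,1],[1,1],[5,3],[7,1],[7,2],[9,1],[9,2],[11,0],[12,0],[13,0],[14,0],[15,0],[18,0],[21,0],[22,0],[28,1],[28,2],[32,1],[32,2],[33,1],[35,0],[36,0],[39,0],[40,1],[41,1]]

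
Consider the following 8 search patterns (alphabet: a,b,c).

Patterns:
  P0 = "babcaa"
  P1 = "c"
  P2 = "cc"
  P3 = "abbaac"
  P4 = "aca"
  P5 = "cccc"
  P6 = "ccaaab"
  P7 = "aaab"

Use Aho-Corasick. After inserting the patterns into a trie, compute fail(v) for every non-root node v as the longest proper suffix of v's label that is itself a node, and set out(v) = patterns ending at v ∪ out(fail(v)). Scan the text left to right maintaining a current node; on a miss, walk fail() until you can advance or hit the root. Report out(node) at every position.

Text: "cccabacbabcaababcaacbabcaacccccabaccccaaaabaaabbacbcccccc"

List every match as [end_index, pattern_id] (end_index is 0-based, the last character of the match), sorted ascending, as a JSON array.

Build:
Trie nodes:
  n0 'ε': a→9 b→1 c→7
  n1 'b': a→2
  n2 'ba': b→3
  n3 'bab': c→4
  n4 'babc': a→5
  n5 'babca': a→6
  n6 'babcaa': ·  ←P0
  n7 'c': c→8  ←P1
  n8 'cc': a→19 c→17  ←P2
  n9 'a': a→23 b→10 c→15
  n10 'ab': b→11
  n11 'abb': a→12
  n12 'abba': a→13
  n13 'abbaa': c→14
  n14 'abbaac': ·  ←P3
  n15 'ac': a→16
  n16 'aca': ·  ←P4
  n17 'ccc': c→18
  n18 'cccc': ·  ←P5
  n19 'cca': a→20
  n20 'ccaa': a→21
  n21 'ccaaa': b→22
  n22 'ccaaab': ·  ←P6
  n23 'aa': a→24
  n24 'aaa': b→25
  n25 'aaab': ·  ←P7

BFS fail/out derivation:
  fail(1) 'b': from fail(0)=0 chase 'b': 0 ⇒ 0;  out=∅∪out(0)=∅
  fail(7) 'c': from fail(0)=0 chase 'c': 0 ⇒ 0;  out={1}∪out(0)={1}
  fail(9) 'a': from fail(0)=0 chase 'a': 0 ⇒ 0;  out=∅∪out(0)=∅
  fail(2) 'ba': from fail(1)=0 chase 'a': 0 ⇒ 9;  out=∅∪out(9)=∅
  fail(8) 'cc': from fail(7)=0 chase 'c': 0 ⇒ 7;  out={2}∪out(7)={1,2}
  fail(10) 'ab': from fail(9)=0 chase 'b': 0 ⇒ 1;  out=∅∪out(1)=∅
  fail(15) 'ac': from fail(9)=0 chase 'c': 0 ⇒ 7;  out=∅∪out(7)={1}
  fail(23) 'aa': from fail(9)=0 chase 'a': 0 ⇒ 9;  out=∅∪out(9)=∅
  fail(3) 'bab': from fail(2)=9 chase 'b': 9 ⇒ 10;  out=∅∪out(10)=∅
  fail(11) 'abb': from fail(10)=1 chase 'b': 1→0 ⇒ 1;  out=∅∪out(1)=∅
  fail(16) 'aca': from fail(15)=7 chase 'a': 7→0 ⇒ 9;  out={4}∪out(9)={4}
  fail(17) 'ccc': from fail(8)=7 chase 'c': 7 ⇒ 8;  out=∅∪out(8)={1,2}
  fail(19) 'cca': from fail(8)=7 chase 'a': 7→0 ⇒ 9;  out=∅∪out(9)=∅
  fail(24) 'aaa': from fail(23)=9 chase 'a': 9 ⇒ 23;  out=∅∪out(23)=∅
  fail(4) 'babc': from fail(3)=10 chase 'c': 10→1→0 ⇒ 7;  out=∅∪out(7)={1}
  fail(12) 'abba': from fail(11)=1 chase 'a': 1 ⇒ 2;  out=∅∪out(2)=∅
  fail(18) 'cccc': from fail(17)=8 chase 'c': 8 ⇒ 17;  out={5}∪out(17)={1,2,5}
  fail(20) 'ccaa': from fail(19)=9 chase 'a': 9 ⇒ 23;  out=∅∪out(23)=∅
  fail(25) 'aaab': from fail(24)=23 chase 'b': 23→9 ⇒ 10;  out={7}∪out(10)={7}
  fail(5) 'babca': from fail(4)=7 chase 'a': 7→0 ⇒ 9;  out=∅∪out(9)=∅
  fail(13) 'abbaa': from fail(12)=2 chase 'a': 2→9 ⇒ 23;  out=∅∪out(23)=∅
  fail(21) 'ccaaa': from fail(20)=23 chase 'a': 23 ⇒ 24;  out=∅∪out(24)=∅
  fail(6) 'babcaa': from fail(5)=9 chase 'a': 9 ⇒ 23;  out={0}∪out(23)={0}
  fail(14) 'abbaac': from fail(13)=23 chase 'c': 23→9 ⇒ 15;  out={3}∪out(15)={1,3}
  fail(22) 'ccaaab': from fail(21)=24 chase 'b': 24 ⇒ 25;  out={6}∪out(25)={6,7}

Run:
i=0 'c': node 0→7  ** P1@[0:0]
i=1 'c': node 7→8  ** P1@[1:1],P2@[0:1]
i=2 'c': node 8→17  ** P1@[2:2],P2@[1:2]
i=3 'a': node 17→19 ·f
i=4 'b': node 19→10 ·f
i=5 'a': node 10→2 ·f
i=6 'c': node 2→15 ·f  ** P1@[6:6]
i=7 'b': node 15→1 ·f
i=8 'a': node 1→2
i=9 'b': node 2→3
i=10 'c': node 3→4  ** P1@[10:10]
i=11 'a': node 4→5
i=12 'a': node 5→6  ** P0@[7:12]
i=13 'b': node 6→10 ·f
i=14 'a': node 10→2 ·f
i=15 'b': node 2→3
i=16 'c': node 3→4  ** P1@[16:16]
i=17 'a': node 4→5
i=18 'a': node 5→6  ** P0@[13:18]
i=19 'c': node 6→15 ·f  ** P1@[19:19]
i=20 'b': node 15→1 ·f
i=21 'a': node 1→2
i=22 'b': node 2→3
i=23 'c': node 3→4  ** P1@[23:23]
i=24 'a': node 4→5
i=25 'a': node 5→6  ** P0@[20:25]
i=26 'c': node 6→15 ·f  ** P1@[26:26]
i=27 'c': node 15→8 ·f  ** P1@[27:27],P2@[26:27]
i=28 'c': node 8→17  ** P1@[28:28],P2@[27:28]
i=29 'c': node 17→18  ** P1@[29:29],P2@[28:29],P5@[26:29]
i=30 'c': node 18→18 ·f  ** P1@[30:30],P2@[29:30],P5@[27:30]
i=31 'a': node 18→19 ·f
i=32 'b': node 19→10 ·f
i=33 'a': node 10→2 ·f
i=34 'c': node 2→15 ·f  ** P1@[34:34]
i=35 'c': node 15→8 ·f  ** P1@[35:35],P2@[34:35]
i=36 'c': node 8→17  ** P1@[36:36],P2@[35:36]
i=37 'c': node 17→18  ** P1@[37:37],P2@[36:37],P5@[34:37]
i=38 'a': node 18→19 ·f
i=39 'a': node 19→20
i=40 'a': node 20→21
i=41 'a': node 21→24 ·f
i=42 'b': node 24→25  ** P7@[39:42]
i=43 'a': node 25→2 ·f
i=44 'a': node 2→23 ·f
i=45 'a': node 23→24
i=46 'b': node 24→25  ** P7@[43:46]
i=47 'b': node 25→11 ·f
i=48 'a': node 11→12
i=49 'c': node 12→15 ·f  ** P1@[49:49]
i=50 'b': node 15→1 ·f
i=51 'c': node 1→7 ·f  ** P1@[51:51]
i=52 'c': node 7→8  ** P1@[52:52],P2@[51:52]
i=53 'c': node 8→17  ** P1@[53:53],P2@[52:53]
i=54 'c': node 17→18  ** P1@[54:54],P2@[53:54],P5@[51:54]
i=55 'c': node 18→18 ·f  ** P1@[55:55],P2@[54:55],P5@[52:55]
i=56 'c': node 18→18 ·f  ** P1@[56:56],P2@[55:56],P5@[53:56]

Matches: [[0,1],[1,1],[1,2],[2,1],[2,2],[6,1],[10,1],[12,0],[16,1],[18,0],[19,1],[23,1],[25,0],[26,1],[27,1],[27,2],[28,1],[28,2],[29,1],[29,2],[29,5],[30,1],[30,2],[30,5],[34,1],[35,1],[35,2],[36,1],[36,2],[37,1],[37,2],[37,5],[42,7],[46,7],[49,1],[51,1],[52,1],[52,2],[53,1],[53,2],[54,1],[54,2],[54,5],[55,1],[55,2],[55,5],[56,1],[56,2],[56,5]]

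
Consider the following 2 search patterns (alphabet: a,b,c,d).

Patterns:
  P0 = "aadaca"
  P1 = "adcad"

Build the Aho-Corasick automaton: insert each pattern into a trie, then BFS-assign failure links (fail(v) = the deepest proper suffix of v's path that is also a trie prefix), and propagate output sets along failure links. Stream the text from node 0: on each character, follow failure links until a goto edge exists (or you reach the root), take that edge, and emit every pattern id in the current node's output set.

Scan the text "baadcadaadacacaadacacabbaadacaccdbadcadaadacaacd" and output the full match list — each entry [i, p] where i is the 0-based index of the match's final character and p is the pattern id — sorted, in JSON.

Build automaton:
Trie nodes:
  0='ε' goto a→1
  1='a' goto a→2 d→7
  2='aa' goto d→3
  3='aad' goto a→4
  4='aada' goto c→5
  5='aadac' goto a→6
  6='aadaca' goto ·  [P0 ends]
  7='ad' goto c→8
  8='adc' goto a→9
  9='adca' goto d→10
  10='adcad' goto ·  [P1 ends]

BFS fail/out derivation:
  fail(1) 'a': from fail(0)=0 chase 'a': 0 ⇒ 0;  out=∅∪out(0)=∅
  fail(2) 'aa': from fail(1)=0 chase 'a': 0 ⇒ 1;  out=∅∪out(1)=∅
  fail(7) 'ad': from fail(1)=0 chase 'd': 0 ⇒ 0;  out=∅∪out(0)=∅
  fail(3) 'aad': from fail(2)=1 chase 'd': 1 ⇒ 7;  out=∅∪out(7)=∅
  fail(8) 'adc': from fail(7)=0 chase 'c': 0 ⇒ 0;  out=∅∪out(0)=∅
  fail(4) 'aada': from fail(3)=7 chase 'a': 7→0 ⇒ 1;  out=∅∪out(1)=∅
  fail(9) 'adca': from fail(8)=0 chase 'a': 0 ⇒ 1;  out=∅∪out(1)=∅
  fail(5) 'aadac': from fail(4)=1 chase 'c': 1→0 ⇒ 0;  out=∅∪out(0)=∅
  fail(10) 'adcad': from fail(9)=1 chase 'd': 1 ⇒ 7;  out={1}∪out(7)={1}
  fail(6) 'aadaca': from fail(5)=0 chase 'a': 0 ⇒ 1;  out={0}∪out(1)={0}

Text stream:
[0] read 'b'  n0⇒n0
[1] read 'a'  n0⇒n1
[2] read 'a'  n1⇒n2
[3] read 'd'  n2⇒n3
[4] read 'c'  n3⇒n8 (via fail)
[5] read 'a'  n8⇒n9
[6] read 'd'  n9⇒n10  emit P1@[2:6]
[7] read 'a'  n10⇒n1 (via fail)
[8] read 'a'  n1⇒n2
[9] read 'd'  n2⇒n3
[10] read 'a'  n3⇒n4
[11] read 'c'  n4⇒n5
[12] read 'a'  n5⇒n6  emit P0@[7:12]
[13] read 'c'  n6⇒n0 (via fail)
[14] read 'a'  n0⇒n1
[15] read 'a'  n1⇒n2
[16] read 'd'  n2⇒n3
[17] read 'a'  n3⇒n4
[18] read 'c'  n4⇒n5
[19] read 'a'  n5⇒n6  emit P0@[14:19]
[20] read 'c'  n6⇒n0 (via fail)
[21] read 'a'  n0⇒n1
[22] read 'b'  n1⇒n0 (via fail)
[23] read 'b'  n0⇒n0
[24] read 'a'  n0⇒n1
[25] read 'a'  n1⇒n2
[26] read 'd'  n2⇒n3
[27] read 'a'  n3⇒n4
[28] read 'c'  n4⇒n5
[29] read 'a'  n5⇒n6  emit P0@[24:29]
[30] read 'c'  n6⇒n0 (via fail)
[31] read 'c'  n0⇒n0
[32] read 'd'  n0⇒n0
[33] read 'b'  n0⇒n0
[34] read 'a'  n0⇒n1
[35] read 'd'  n1⇒n7
[36] read 'c'  n7⇒n8
[37] read 'a'  n8⇒n9
[38] read 'd'  n9⇒n10  emit P1@[34:38]
[39] read 'a'  n10⇒n1 (via fail)
[40] read 'a'  n1⇒n2
[41] read 'd'  n2⇒n3
[42] read 'a'  n3⇒n4
[43] read 'c'  n4⇒n5
[44] read 'a'  n5⇒n6  emit P0@[39:44]
[45] read 'a'  n6⇒n2 (via fail)
[46] read 'c'  n2⇒n0 (via fail)
[47] read 'd'  n0⇒n0

All matches (sorted): [[6,1],[12,0],[19,0],[29,0],[38,1],[44,0]]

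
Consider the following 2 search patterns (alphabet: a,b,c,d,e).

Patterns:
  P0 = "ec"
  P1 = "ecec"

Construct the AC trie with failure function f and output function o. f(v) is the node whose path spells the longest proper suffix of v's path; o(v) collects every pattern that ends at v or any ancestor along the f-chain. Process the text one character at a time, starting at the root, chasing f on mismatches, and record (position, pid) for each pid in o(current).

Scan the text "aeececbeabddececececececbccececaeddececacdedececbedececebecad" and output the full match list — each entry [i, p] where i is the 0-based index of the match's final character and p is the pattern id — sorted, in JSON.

Construct AC machine:
Trie (insert patterns):
  n0 'ε': e→1
  n1 'e': c→2
  n2 'ec': e→3  ←P0
  n3 'ece': c→4
  n4 'ecec': ·  ←P1

BFS fail/out derivation:
  n1('e'): parent n0 fail=0; on 'e' 0 → fail=0;  out ∅∪∅=∅
  n2('ec'): parent n1 fail=0; on 'c' 0 → fail=0;  out {0}∪∅={0}
  n3('ece'): parent n2 fail=0; on 'e' 0 → fail=1;  out ∅∪∅=∅
  n4('ecec'): parent n3 fail=1; on 'c' 1 → fail=2;  out {1}∪{0}={0,1}

Scan:
i=0 'a': node 0→0
i=1 'e': node 0→1
i=2 'e': node 1→1 (fail-walked)
i=3 'c': node 1→2  emit P0@[2:3]
i=4 'e': node 2→3
i=5 'c': node 3→4  emit P0@[4:5],P1@[2:5]
i=6 'b': node 4→0 (fail-walked)
i=7 'e': node 0→1
i=8 'a': node 1→0 (fail-walked)
i=9 'b': node 0→0
i=10 'd': node 0→0
i=11 'd': node 0→0
i=12 'e': node 0→1
i=13 'c': node 1→2  emit P0@[12:13]
i=14 'e': node 2→3
i=15 'c': node 3→4  emit P0@[14:15],P1@[12:15]
i=16 'e': node 4→3 (fail-walked)
i=17 'c': node 3→4  emit P0@[16:17],P1@[14:17]
i=18 'e': node 4→3 (fail-walked)
i=19 'c': node 3→4  emit P0@[18:19],P1@[16:19]
i=20 'e': node 4→3 (fail-walked)
i=21 'c': node 3→4  emit P0@[20:21],P1@[18:21]
i=22 'e': node 4→3 (fail-walked)
i=23 'c': node 3→4  emit P0@[22:23],P1@[20:23]
i=24 'b': node 4→0 (fail-walked)
i=25 'c': node 0→0
i=26 'c': node 0→0
i=27 'e': node 0→1
i=28 'c': node 1→2  emit P0@[27:28]
i=29 'e': node 2→3
i=30 'c': node 3→4  emit P0@[29:30],P1@[27:30]
i=31 'a': node 4→0 (fail-walked)
i=32 'e': node 0→1
i=33 'd': node 1→0 (fail-walked)
i=34 'd': node 0→0
i=35 'e': node 0→1
i=36 'c': node 1→2  emit P0@[35:36]
i=37 'e': node 2→3
i=38 'c': node 3→4  emit P0@[37:38],P1@[35:38]
i=39 'a': node 4→0 (fail-walked)
i=40 'c': node 0→0
i=41 'd': node 0→0
i=42 'e': node 0→1
i=43 'd': node 1→0 (fail-walked)
i=44 'e': node 0→1
i=45 'c': node 1→2  emit P0@[44:45]
i=46 'e': node 2→3
i=47 'c': node 3→4  emit P0@[46:47],P1@[44:47]
i=48 'b': node 4→0 (fail-walked)
i=49 'e': node 0→1
i=50 'd': node 1→0 (fail-walked)
i=51 'e': node 0→1
i=52 'c': node 1→2  emit P0@[51:52]
i=53 'e': node 2→3
i=54 'c': node 3→4  emit P0@[53:54],P1@[51:54]
i=55 'e': node 4→3 (fail-walked)
i=56 'b': node 3→0 (fail-walked)
i=57 'e': node 0→1
i=58 'c': node 1→2  emit P0@[57:58]
i=59 'a': node 2→0 (fail-walked)
i=60 'd': node 0→0

Matches: [[3,0],[5,0],[5,1],[13,0],[15,0],[15,1],[17,0],[17,1],[19,0],[19,1],[21,0],[21,1],[23,0],[23,1],[28,0],[30,0],[30,1],[36,0],[38,0],[38,1],[45,0],[47,0],[47,1],[52,0],[54,0],[54,1],[58,0]]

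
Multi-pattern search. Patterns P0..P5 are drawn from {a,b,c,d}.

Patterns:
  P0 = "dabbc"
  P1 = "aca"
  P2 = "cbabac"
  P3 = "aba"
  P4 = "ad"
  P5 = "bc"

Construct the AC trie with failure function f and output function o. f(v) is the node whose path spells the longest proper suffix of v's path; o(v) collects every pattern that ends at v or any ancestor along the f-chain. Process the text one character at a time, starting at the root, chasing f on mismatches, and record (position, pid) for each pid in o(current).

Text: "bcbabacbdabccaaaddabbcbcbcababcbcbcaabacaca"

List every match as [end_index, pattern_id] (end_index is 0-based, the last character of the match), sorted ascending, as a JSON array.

Build:
Trie (insert patterns):
  n0 'ε': a→6 b→18 c→9 d→1
  n1 'd': a→2
  n2 'da': b→3
  n3 'dab': b→4
  n4 'dabb': c→5
  n5 'dabbc': ·  [P0 ends]
  n6 'a': b→15 c→7 d→17
  n7 'ac': a→8
  n8 'aca': ·  [P1 ends]
  n9 'c': b→10
  n10 'cb': a→11
  n11 'cba': b→12
  n12 'cbab': a→13
  n13 'cbaba': c→14
  n14 'cbabac': ·  [P2 ends]
  n15 'ab': a→16
  n16 'aba': ·  [P3 ends]
  n17 'ad': ·  [P4 ends]
  n18 'b': c→19
  n19 'bc': ·  [P5 ends]

BFS fail/out derivation:
  n1('d'): parent n0 fail=0; on 'd' 0 → fail=0;  out ∅∪∅=∅
  n6('a'): parent n0 fail=0; on 'a' 0 → fail=0;  out ∅∪∅=∅
  n9('c'): parent n0 fail=0; on 'c' 0 → fail=0;  out ∅∪∅=∅
  n18('b'): parent n0 fail=0; on 'b' 0 → fail=0;  out ∅∪∅=∅
  n2('da'): parent n1 fail=0; on 'a' 0 → fail=6;  out ∅∪∅=∅
  n7('ac'): parent n6 fail=0; on 'c' 0 → fail=9;  out ∅∪∅=∅
  n10('cb'): parent n9 fail=0; on 'b' 0 → fail=18;  out ∅∪∅=∅
  n15('ab'): parent n6 fail=0; on 'b' 0 → fail=18;  out ∅∪∅=∅
  n17('ad'): parent n6 fail=0; on 'd' 0 → fail=1;  out {4}∪∅={4}
  n19('bc'): parent n18 fail=0; on 'c' 0 → fail=9;  out {5}∪∅={5}
  n3('dab'): parent n2 fail=6; on 'b' 6 → fail=15;  out ∅∪∅=∅
  n8('aca'): parent n7 fail=9; on 'a' 9→0 → fail=6;  out {1}∪∅={1}
  n11('cba'): parent n10 fail=18; on 'a' 18→0 → fail=6;  out ∅∪∅=∅
  n16('aba'): parent n15 fail=18; on 'a' 18→0 → fail=6;  out {3}∪∅={3}
  n4('dabb'): parent n3 fail=15; on 'b' 15→18→0 → fail=18;  out ∅∪∅=∅
  n12('cbab'): parent n11 fail=6; on 'b' 6 → fail=15;  out ∅∪∅=∅
  n5('dabbc'): parent n4 fail=18; on 'c' 18 → fail=19;  out {0}∪{5}={0,5}
  n13('cbaba'): parent n12 fail=15; on 'a' 15 → fail=16;  out ∅∪{3}={3}
  n14('cbabac'): parent n13 fail=16; on 'c' 16→6 → fail=7;  out {2}∪∅={2}

Run:
i=0 'b': node 0→18
i=1 'c': node 18→19  → match P5@[0:1]
i=2 'b': node 19→10 ·f
i=3 'a': node 10→11
i=4 'b': node 11→12
i=5 'a': node 12→13  → match P3@[3:5]
i=6 'c': node 13→14  → match P2@[1:6]
i=7 'b': node 14→10 ·f
i=8 'd': node 10→1 ·f
i=9 'a': node 1→2
i=10 'b': node 2→3
i=11 'c': node 3→19 ·f  → match P5@[10:11]
i=12 'c': node 19→9 ·f
i=13 'a': node 9→6 ·f
i=14 'a': node 6→6 ·f
i=15 'a': node 6→6 ·f
i=16 'd': node 6→17  → match P4@[15:16]
i=17 'd': node 17→1 ·f
i=18 'a': node 1→2
i=19 'b': node 2→3
i=20 'b': node 3→4
i=21 'c': node 4→5  → match P0@[17:21],P5@[20:21]
i=22 'b': node 5→10 ·f
i=23 'c': node 10→19 ·f  → match P5@[22:23]
i=24 'b': node 19→10 ·f
i=25 'c': node 10→19 ·f  → match P5@[24:25]
i=26 'a': node 19→6 ·f
i=27 'b': node 6→15
i=28 'a': node 15→16  → match P3@[26:28]
i=29 'b': node 16→15 ·f
i=30 'c': node 15→19 ·f  → match P5@[29:30]
i=31 'b': node 19→10 ·f
i=32 'c': node 10→19 ·f  → match P5@[31:32]
i=33 'b': node 19→10 ·f
i=34 'c': node 10→19 ·f  → match P5@[33:34]
i=35 'a': node 19→6 ·f
i=36 'a': node 6→6 ·f
i=37 'b': node 6→15
i=38 'a': node 15→16  → match P3@[36:38]
i=39 'c': node 16→7 ·f
i=40 'a': node 7→8  → match P1@[38:40]
i=41 'c': node 8→7 ·f
i=42 'a': node 7→8  → match P1@[40:42]

Matches: [[1,5],[5,3],[6,2],[11,5],[16,4],[21,0],[21,5],[23,5],[25,5],[28,3],[30,5],[32,5],[34,5],[38,3],[40,1],[42,1]]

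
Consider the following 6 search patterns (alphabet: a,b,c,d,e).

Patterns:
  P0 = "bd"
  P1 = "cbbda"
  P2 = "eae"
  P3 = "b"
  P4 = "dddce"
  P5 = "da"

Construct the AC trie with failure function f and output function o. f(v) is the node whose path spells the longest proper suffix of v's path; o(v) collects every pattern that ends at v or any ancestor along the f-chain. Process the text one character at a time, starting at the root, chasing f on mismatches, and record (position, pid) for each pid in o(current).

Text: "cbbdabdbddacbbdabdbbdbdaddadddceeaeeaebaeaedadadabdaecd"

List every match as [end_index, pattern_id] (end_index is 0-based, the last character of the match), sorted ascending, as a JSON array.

Build:
Trie nodes:
  n0 'ε': b→1 c→3 d→11 e→8
  n1 'b': d→2  ←P3
  n2 'bd': ·  ←P0
  n3 'c': b→4
  n4 'cb': b→5
  n5 'cbb': d→6
  n6 'cbbd': a→7
  n7 'cbbda': ·  ←P1
  n8 'e': a→9
  n9 'ea': e→10
  n10 'eae': ·  ←P2
  n11 'd': a→16 d→12
  n12 'dd': d→13
  n13 'ddd': c→14
  n14 'dddc': e→15
  n15 'dddce': ·  ←P4
  n16 'da': ·  ←P5

BFS fail/out derivation:
  n1('b'): parent n0 fail=0; on 'b' 0 → fail=0;  out {3}∪∅={3}
  n3('c'): parent n0 fail=0; on 'c' 0 → fail=0;  out ∅∪∅=∅
  n8('e'): parent n0 fail=0; on 'e' 0 → fail=0;  out ∅∪∅=∅
  n11('d'): parent n0 fail=0; on 'd' 0 → fail=0;  out ∅∪∅=∅
  n2('bd'): parent n1 fail=0; on 'd' 0 → fail=11;  out {0}∪∅={0}
  n4('cb'): parent n3 fail=0; on 'b' 0 → fail=1;  out ∅∪{3}={3}
  n9('ea'): parent n8 fail=0; on 'a' 0 → fail=0;  out ∅∪∅=∅
  n12('dd'): parent n11 fail=0; on 'd' 0 → fail=11;  out ∅∪∅=∅
  n16('da'): parent n11 fail=0; on 'a' 0 → fail=0;  out {5}∪∅={5}
  n5('cbb'): parent n4 fail=1; on 'b' 1→0 → fail=1;  out ∅∪{3}={3}
  n10('eae'): parent n9 fail=0; on 'e' 0 → fail=8;  out {2}∪∅={2}
  n13('ddd'): parent n12 fail=11; on 'd' 11 → fail=12;  out ∅∪∅=∅
  n6('cbbd'): parent n5 fail=1; on 'd' 1 → fail=2;  out ∅∪{0}={0}
  n14('dddc'): parent n13 fail=12; on 'c' 12→11→0 → fail=3;  out ∅∪∅=∅
  n7('cbbda'): parent n6 fail=2; on 'a' 2→11 → fail=16;  out {1}∪{5}={1,5}
  n15('dddce'): parent n14 fail=3; on 'e' 3→0 → fail=8;  out {4}∪∅={4}

Scan:
i=0 'c': node 0→3
i=1 'b': node 3→4  → match P3@[1:1]
i=2 'b': node 4→5  → match P3@[2:2]
i=3 'd': node 5→6  → match P0@[2:3]
i=4 'a': node 6→7  → match P1@[0:4],P5@[3:4]
i=5 'b': node 7→1 (fail-walked)  → match P3@[5:5]
i=6 'd': node 1→2  → match P0@[5:6]
i=7 'b': node 2→1 (fail-walked)  → match P3@[7:7]
i=8 'd': node 1→2  → match P0@[7:8]
i=9 'd': node 2→12 (fail-walked)
i=10 'a': node 12→16 (fail-walked)  → match P5@[9:10]
i=11 'c': node 16→3 (fail-walked)
i=12 'b': node 3→4  → match P3@[12:12]
i=13 'b': node 4→5  → match P3@[13:13]
i=14 'd': node 5→6  → match P0@[13:14]
i=15 'a': node 6→7  → match P1@[11:15],P5@[14:15]
i=16 'b': node 7→1 (fail-walked)  → match P3@[16:16]
i=17 'd': node 1→2  → match P0@[16:17]
i=18 'b': node 2→1 (fail-walked)  → match P3@[18:18]
i=19 'b': node 1→1 (fail-walked)  → match P3@[19:19]
i=20 'd': node 1→2  → match P0@[19:20]
i=21 'b': node 2→1 (fail-walked)  → match P3@[21:21]
i=22 'd': node 1→2  → match P0@[21:22]
i=23 'a': node 2→16 (fail-walked)  → match P5@[22:23]
i=24 'd': node 16→11 (fail-walked)
i=25 'd': node 11→12
i=26 'a': node 12→16 (fail-walked)  → match P5@[25:26]
i=27 'd': node 16→11 (fail-walked)
i=28 'd': node 11→12
i=29 'd': node 12→13
i=30 'c': node 13→14
i=31 'e': node 14→15  → match P4@[27:31]
i=32 'e': node 15→8 (fail-walked)
i=33 'a': node 8→9
i=34 'e': node 9→10  → match P2@[32:34]
i=35 'e': node 10→8 (fail-walked)
i=36 'a': node 8→9
i=37 'e': node 9→10  → match P2@[35:37]
i=38 'b': node 10→1 (fail-walked)  → match P3@[38:38]
i=39 'a': node 1→0 (fail-walked)
i=40 'e': node 0→8
i=41 'a': node 8→9
i=42 'e': node 9→10  → match P2@[40:42]
i=43 'd': node 10→11 (fail-walked)
i=44 'a': node 11→16  → match P5@[43:44]
i=45 'd': node 16→11 (fail-walked)
i=46 'a': node 11→16  → match P5@[45:46]
i=47 'd': node 16→11 (fail-walked)
i=48 'a': node 11→16  → match P5@[47:48]
i=49 'b': node 16→1 (fail-walked)  → match P3@[49:49]
i=50 'd': node 1→2  → match P0@[49:50]
i=51 'a': node 2→16 (fail-walked)  → match P5@[50:51]
i=52 'e': node 16→8 (fail-walked)
i=53 'c': node 8→3 (fail-walked)
i=54 'd': node 3→11 (fail-walked)

Matches: [[1,3],[2,3],[3,0],[4,1],[4,5],[5,3],[6,0],[7,3],[8,0],[10,5],[12,3],[13,3],[14,0],[15,1],[15,5],[16,3],[17,0],[18,3],[19,3],[20,0],[21,3],[22,0],[23,5],[26,5],[31,4],[34,2],[37,2],[38,3],[42,2],[44,5],[46,5],[48,5],[49,3],[50,0],[51,5]]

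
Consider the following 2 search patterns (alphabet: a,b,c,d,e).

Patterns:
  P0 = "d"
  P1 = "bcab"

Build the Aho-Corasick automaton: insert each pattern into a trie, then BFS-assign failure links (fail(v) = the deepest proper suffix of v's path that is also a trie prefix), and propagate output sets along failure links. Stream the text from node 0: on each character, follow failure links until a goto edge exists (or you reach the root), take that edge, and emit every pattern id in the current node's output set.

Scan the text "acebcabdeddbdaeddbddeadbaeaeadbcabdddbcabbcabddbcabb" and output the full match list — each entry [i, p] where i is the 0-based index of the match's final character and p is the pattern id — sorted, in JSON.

Construct AC machine:
Trie nodes:
  0='ε' goto b→2 d→1
  1='d' goto ·  ←P0
  2='b' goto c→3
  3='bc' goto a→4
  4='bca' goto b→5
  5='bcab' goto ·  ←P1

Failure links (BFS by depth):
  n1('d'): parent n0 fail=0; on 'd' 0 → fail=0;  out {0}∪∅={0}
  n2('b'): parent n0 fail=0; on 'b' 0 → fail=0;  out ∅∪∅=∅
  n3('bc'): parent n2 fail=0; on 'c' 0 → fail=0;  out ∅∪∅=∅
  n4('bca'): parent n3 fail=0; on 'a' 0 → fail=0;  out ∅∪∅=∅
  n5('bcab'): parent n4 fail=0; on 'b' 0 → fail=2;  out {1}∪∅={1}

Text stream:
i=0 'a': node 0→0
i=1 'c': node 0→0
i=2 'e': node 0→0
i=3 'b': node 0→2
i=4 'c': node 2→3
i=5 'a': node 3→4
i=6 'b': node 4→5  emit P1@[3:6]
i=7 'd': node 5→1 ·f  emit P0@[7:7]
i=8 'e': node 1→0 ·f
i=9 'd': node 0→1  emit P0@[9:9]
i=10 'd': node 1→1 ·f  emit P0@[10:10]
i=11 'b': node 1→2 ·f
i=12 'd': node 2→1 ·f  emit P0@[12:12]
i=13 'a': node 1→0 ·f
i=14 'e': node 0→0
i=15 'd': node 0→1  emit P0@[15:15]
i=16 'd': node 1→1 ·f  emit P0@[16:16]
i=17 'b': node 1→2 ·f
i=18 'd': node 2→1 ·f  emit P0@[18:18]
i=19 'd': node 1→1 ·f  emit P0@[19:19]
i=20 'e': node 1→0 ·f
i=21 'a': node 0→0
i=22 'd': node 0→1  emit P0@[22:22]
i=23 'b': node 1→2 ·f
i=24 'a': node 2→0 ·f
i=25 'e': node 0→0
i=26 'a': node 0→0
i=27 'e': node 0→0
i=28 'a': node 0→0
i=29 'd': node 0→1  emit P0@[29:29]
i=30 'b': node 1→2 ·f
i=31 'c': node 2→3
i=32 'a': node 3→4
i=33 'b': node 4→5  emit P1@[30:33]
i=34 'd': node 5→1 ·f  emit P0@[34:34]
i=35 'd': node 1→1 ·f  emit P0@[35:35]
i=36 'd': node 1→1 ·f  emit P0@[36:36]
i=37 'b': node 1→2 ·f
i=38 'c': node 2→3
i=39 'a': node 3→4
i=40 'b': node 4→5  emit P1@[37:40]
i=41 'b': node 5→2 ·f
i=42 'c': node 2→3
i=43 'a': node 3→4
i=44 'b': node 4→5  emit P1@[41:44]
i=45 'd': node 5→1 ·f  emit P0@[45:45]
i=46 'd': node 1→1 ·f  emit P0@[46:46]
i=47 'b': node 1→2 ·f
i=48 'c': node 2→3
i=49 'a': node 3→4
i=50 'b': node 4→5  emit P1@[47:50]
i=51 'b': node 5→2 ·f

Matches: [[6,1],[7,0],[9,0],[10,0],[12,0],[15,0],[16,0],[18,0],[19,0],[22,0],[29,0],[33,1],[34,0],[35,0],[36,0],[40,1],[44,1],[45,0],[46,0],[50,1]]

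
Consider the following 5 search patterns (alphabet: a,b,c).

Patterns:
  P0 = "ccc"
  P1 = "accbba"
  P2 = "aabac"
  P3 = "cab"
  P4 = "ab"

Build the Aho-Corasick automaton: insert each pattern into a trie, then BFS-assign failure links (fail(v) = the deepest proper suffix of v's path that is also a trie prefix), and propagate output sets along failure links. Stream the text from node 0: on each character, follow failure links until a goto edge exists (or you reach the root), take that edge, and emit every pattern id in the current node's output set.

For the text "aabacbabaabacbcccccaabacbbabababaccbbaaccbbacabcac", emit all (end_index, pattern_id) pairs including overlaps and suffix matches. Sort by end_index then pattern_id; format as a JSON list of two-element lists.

Build automaton:
Trie (insert patterns):
  n0 'ε': a→4 c→1
  n1 'c': a→14 c→2
  n2 'cc': c→3
  n3 'ccc': ·  [P0 ends]
  n4 'a': a→10 b→16 c→5
  n5 'ac': c→6
  n6 'acc': b→7
  n7 'accb': b→8
  n8 'accbb': a→9
  n9 'accbba': ·  [P1 ends]
  n10 'aa': b→11
  n11 'aab': a→12
  n12 'aaba': c→13
  n13 'aabac': ·  [P2 ends]
  n14 'ca': b→15
  n15 'cab': ·  [P3 ends]
  n16 'ab': ·  [P4 ends]

BFS fail/out derivation:
  fail(1) 'c': from fail(0)=0 chase 'c': 0 ⇒ 0;  out=∅∪out(0)=∅
  fail(4) 'a': from fail(0)=0 chase 'a': 0 ⇒ 0;  out=∅∪out(0)=∅
  fail(2) 'cc': from fail(1)=0 chase 'c': 0 ⇒ 1;  out=∅∪out(1)=∅
  fail(5) 'ac': from fail(4)=0 chase 'c': 0 ⇒ 1;  out=∅∪out(1)=∅
  fail(10) 'aa': from fail(4)=0 chase 'a': 0 ⇒ 4;  out=∅∪out(4)=∅
  fail(14) 'ca': from fail(1)=0 chase 'a': 0 ⇒ 4;  out=∅∪out(4)=∅
  fail(16) 'ab': from fail(4)=0 chase 'b': 0 ⇒ 0;  out={4}∪out(0)={4}
  fail(3) 'ccc': from fail(2)=1 chase 'c': 1 ⇒ 2;  out={0}∪out(2)={0}
  fail(6) 'acc': from fail(5)=1 chase 'c': 1 ⇒ 2;  out=∅∪out(2)=∅
  fail(11) 'aab': from fail(10)=4 chase 'b': 4 ⇒ 16;  out=∅∪out(16)={4}
  fail(15) 'cab': from fail(14)=4 chase 'b': 4 ⇒ 16;  out={3}∪out(16)={3,4}
  fail(7) 'accb': from fail(6)=2 chase 'b': 2→1→0 ⇒ 0;  out=∅∪out(0)=∅
  fail(12) 'aaba': from fail(11)=16 chase 'a': 16→0 ⇒ 4;  out=∅∪out(4)=∅
  fail(8) 'accbb': from fail(7)=0 chase 'b': 0 ⇒ 0;  out=∅∪out(0)=∅
  fail(13) 'aabac': from fail(12)=4 chase 'c': 4 ⇒ 5;  out={2}∪out(5)={2}
  fail(9) 'accbba': from fail(8)=0 chase 'a': 0 ⇒ 4;  out={1}∪out(4)={1}

Run:
[0] read 'a'  n0⇒n4
[1] read 'a'  n4⇒n10
[2] read 'b'  n10⇒n11  emit P4@[1:2]
[3] read 'a'  n11⇒n12
[4] read 'c'  n12⇒n13  emit P2@[0:4]
[5] read 'b'  n13⇒n0 (fail-walked)
[6] read 'a'  n0⇒n4
[7] read 'b'  n4⇒n16  emit P4@[6:7]
[8] read 'a'  n16⇒n4 (fail-walked)
[9] read 'a'  n4⇒n10
[10] read 'b'  n10⇒n11  emit P4@[9:10]
[11] read 'a'  n11⇒n12
[12] read 'c'  n12⇒n13  emit P2@[8:12]
[13] read 'b'  n13⇒n0 (fail-walked)
[14] read 'c'  n0⇒n1
[15] read 'c'  n1⇒n2
[16] read 'c'  n2⇒n3  emit P0@[14:16]
[17] read 'c'  n3⇒n3 (fail-walked)  emit P0@[15:17]
[18] read 'c'  n3⇒n3 (fail-walked)  emit P0@[16:18]
[19] read 'a'  n3⇒n14 (fail-walked)
[20] read 'a'  n14⇒n10 (fail-walked)
[21] read 'b'  n10⇒n11  emit P4@[20:21]
[22] read 'a'  n11⇒n12
[23] read 'c'  n12⇒n13  emit P2@[19:23]
[24] read 'b'  n13⇒n0 (fail-walked)
[25] read 'b'  n0⇒n0
[26] read 'a'  n0⇒n4
[27] read 'b'  n4⇒n16  emit P4@[26:27]
[28] read 'a'  n16⇒n4 (fail-walked)
[29] read 'b'  n4⇒n16  emit P4@[28:29]
[30] read 'a'  n16⇒n4 (fail-walked)
[31] read 'b'  n4⇒n16  emit P4@[30:31]
[32] read 'a'  n16⇒n4 (fail-walked)
[33] read 'c'  n4⇒n5
[34] read 'c'  n5⇒n6
[35] read 'b'  n6⇒n7
[36] read 'b'  n7⇒n8
[37] read 'a'  n8⇒n9  emit P1@[32:37]
[38] read 'a'  n9⇒n10 (fail-walked)
[39] read 'c'  n10⇒n5 (fail-walked)
[40] read 'c'  n5⇒n6
[41] read 'b'  n6⇒n7
[42] read 'b'  n7⇒n8
[43] read 'a'  n8⇒n9  emit P1@[38:43]
[44] read 'c'  n9⇒n5 (fail-walked)
[45] read 'a'  n5⇒n14 (fail-walked)
[46] read 'b'  n14⇒n15  emit P3@[44:46],P4@[45:46]
[47] read 'c'  n15⇒n1 (fail-walked)
[48] read 'a'  n1⇒n14
[49] read 'c'  n14⇒n5 (fail-walked)

Result: [[2,4],[4,2],[7,4],[10,4],[12,2],[16,0],[17,0],[18,0],[21,4],[23,2],[27,4],[29,4],[31,4],[37,1],[43,1],[46,3],[46,4]]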